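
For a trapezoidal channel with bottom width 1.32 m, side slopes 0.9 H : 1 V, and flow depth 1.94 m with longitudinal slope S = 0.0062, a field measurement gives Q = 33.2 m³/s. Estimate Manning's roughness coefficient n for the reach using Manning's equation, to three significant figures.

0.0132

A = (b + z·y)·y = (1.32 + 0.9×1.94)×1.94 = 5.948 m²
P = b + 2y√(1+z²) = 1.32 + 2×1.94×√(1+0.9²) = 6.540 m
R = A/P = 5.948/6.540 = 0.9095 m
n = (1/Q)·A·R^(2/3)·S^(1/2) = (1/33.2) × 5.948 × 0.9387 × 0.07874 = 0.01324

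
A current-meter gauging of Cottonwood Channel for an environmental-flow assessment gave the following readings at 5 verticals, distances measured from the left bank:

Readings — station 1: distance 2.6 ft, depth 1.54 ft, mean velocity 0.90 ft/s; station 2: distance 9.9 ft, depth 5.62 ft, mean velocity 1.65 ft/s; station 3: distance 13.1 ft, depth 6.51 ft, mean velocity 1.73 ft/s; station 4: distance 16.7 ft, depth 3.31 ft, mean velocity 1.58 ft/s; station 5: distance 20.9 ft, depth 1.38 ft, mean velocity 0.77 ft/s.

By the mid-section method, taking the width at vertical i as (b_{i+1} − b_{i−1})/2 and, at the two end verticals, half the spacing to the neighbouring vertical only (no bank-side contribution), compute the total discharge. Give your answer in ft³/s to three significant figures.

w_1 = (9.9 − 2.6)/2 = 3.65 ft; q_1 = 0.90 × 1.54 × 3.65 = 5.059 ft³/s
w_2 = (13.1 − 2.6)/2 = 5.25 ft; q_2 = 1.65 × 5.62 × 5.25 = 48.68 ft³/s
w_3 = (16.7 − 9.9)/2 = 3.4 ft; q_3 = 1.73 × 6.51 × 3.4 = 38.29 ft³/s
w_4 = (20.9 − 13.1)/2 = 3.9 ft; q_4 = 1.58 × 3.31 × 3.9 = 20.40 ft³/s
w_5 = (20.9 − 16.7)/2 = 2.1 ft; q_5 = 0.77 × 1.38 × 2.1 = 2.231 ft³/s
Q = Σ qᵢ = 114.7 ft³/s

115 ft³/s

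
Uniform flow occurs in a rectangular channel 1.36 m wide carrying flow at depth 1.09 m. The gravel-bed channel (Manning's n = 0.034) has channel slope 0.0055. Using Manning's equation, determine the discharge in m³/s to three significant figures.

A = b·y = 1.36 × 1.09 = 1.482 m²
P = b + 2y = 1.36 + 2×1.09 = 3.540 m
R = A/P = 1.482/3.540 = 0.4188 m
Q = (1/n)·A·R^(2/3)·S^(1/2) = (1/0.034) × 1.482 × 0.4188^(2/3) × 0.0055^(1/2) = 1.810 m³/s

1.81 m³/s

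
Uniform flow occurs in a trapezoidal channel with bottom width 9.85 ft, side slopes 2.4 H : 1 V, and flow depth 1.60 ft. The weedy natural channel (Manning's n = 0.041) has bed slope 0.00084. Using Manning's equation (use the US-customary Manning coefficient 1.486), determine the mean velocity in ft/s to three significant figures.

A = (b + z·y)·y = (9.85 + 2.4×1.60)×1.60 = 21.90 ft²
P = b + 2y√(1+z²) = 9.85 + 2×1.60×√(1+2.4²) = 18.17 ft
R = A/P = 21.90/18.17 = 1.206 ft
Q = (1.486/n)·A·R^(2/3)·S^(1/2) = (1.486/0.041) × 21.90 × 1.206^(2/3) × 0.00084^(1/2) = 26.06 ft³/s
V = Q/A = 26.06/21.90 = 1.190 ft/s

1.19 ft/s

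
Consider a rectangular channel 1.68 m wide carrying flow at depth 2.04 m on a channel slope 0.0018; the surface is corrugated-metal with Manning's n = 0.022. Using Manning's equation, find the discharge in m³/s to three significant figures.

A = b·y = 1.68 × 2.04 = 3.427 m²
P = b + 2y = 1.68 + 2×2.04 = 5.760 m
R = A/P = 3.427/5.760 = 0.5950 m
Q = (1/n)·A·R^(2/3)·S^(1/2) = (1/0.022) × 3.427 × 0.5950^(2/3) × 0.0018^(1/2) = 4.676 m³/s

4.68 m³/s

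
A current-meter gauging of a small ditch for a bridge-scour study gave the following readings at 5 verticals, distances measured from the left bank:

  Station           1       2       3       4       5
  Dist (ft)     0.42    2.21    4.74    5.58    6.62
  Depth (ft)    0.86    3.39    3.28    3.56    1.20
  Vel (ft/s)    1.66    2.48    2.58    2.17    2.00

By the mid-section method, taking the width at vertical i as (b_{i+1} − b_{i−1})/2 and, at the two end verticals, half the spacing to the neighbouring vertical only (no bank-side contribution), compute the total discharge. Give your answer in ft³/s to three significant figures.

42.2 ft³/s

w_1 = (2.21 − 0.42)/2 = 0.895 ft; q_1 = 1.66 × 0.86 × 0.895 = 1.278 ft³/s
w_2 = (4.74 − 0.42)/2 = 2.16 ft; q_2 = 2.48 × 3.39 × 2.16 = 18.16 ft³/s
w_3 = (5.58 − 2.21)/2 = 1.685 ft; q_3 = 2.58 × 3.28 × 1.685 = 14.26 ft³/s
w_4 = (6.62 − 4.74)/2 = 0.94 ft; q_4 = 2.17 × 3.56 × 0.94 = 7.262 ft³/s
w_5 = (6.62 − 5.58)/2 = 0.52 ft; q_5 = 2.00 × 1.20 × 0.52 = 1.248 ft³/s
Q = Σ qᵢ = 42.21 ft³/s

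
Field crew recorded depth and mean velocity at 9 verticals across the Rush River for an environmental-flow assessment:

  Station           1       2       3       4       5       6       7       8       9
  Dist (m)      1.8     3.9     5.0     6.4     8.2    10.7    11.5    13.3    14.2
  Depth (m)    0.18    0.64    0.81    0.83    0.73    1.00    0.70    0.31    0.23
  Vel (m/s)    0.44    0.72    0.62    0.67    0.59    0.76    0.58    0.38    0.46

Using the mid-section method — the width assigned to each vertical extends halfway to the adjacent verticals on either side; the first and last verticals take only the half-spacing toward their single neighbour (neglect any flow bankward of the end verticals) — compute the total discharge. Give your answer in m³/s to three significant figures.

5.25 m³/s

w_1 = (3.9 − 1.8)/2 = 1.05 m; q_1 = 0.44 × 0.18 × 1.05 = 0.08316 m³/s
w_2 = (5.0 − 1.8)/2 = 1.6 m; q_2 = 0.72 × 0.64 × 1.6 = 0.7373 m³/s
w_3 = (6.4 − 3.9)/2 = 1.25 m; q_3 = 0.62 × 0.81 × 1.25 = 0.6278 m³/s
w_4 = (8.2 − 5.0)/2 = 1.6 m; q_4 = 0.67 × 0.83 × 1.6 = 0.8898 m³/s
w_5 = (10.7 − 6.4)/2 = 2.15 m; q_5 = 0.59 × 0.73 × 2.15 = 0.9260 m³/s
w_6 = (11.5 − 8.2)/2 = 1.65 m; q_6 = 0.76 × 1.00 × 1.65 = 1.254 m³/s
w_7 = (13.3 − 10.7)/2 = 1.3 m; q_7 = 0.58 × 0.70 × 1.3 = 0.5278 m³/s
w_8 = (14.2 − 11.5)/2 = 1.35 m; q_8 = 0.38 × 0.31 × 1.35 = 0.1590 m³/s
w_9 = (14.2 − 13.3)/2 = 0.45 m; q_9 = 0.46 × 0.23 × 0.45 = 0.04761 m³/s
Q = Σ qᵢ = 5.252 m³/s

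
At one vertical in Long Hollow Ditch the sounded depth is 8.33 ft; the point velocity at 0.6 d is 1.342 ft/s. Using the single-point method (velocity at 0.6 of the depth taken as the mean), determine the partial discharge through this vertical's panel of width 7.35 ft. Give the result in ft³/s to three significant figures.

v̄ = v₀.₆ = 1.342 ft/s
q = v̄ × d × w = 1.342 × 8.33 × 7.35 = 82.16 ft³/s

82.2 ft³/s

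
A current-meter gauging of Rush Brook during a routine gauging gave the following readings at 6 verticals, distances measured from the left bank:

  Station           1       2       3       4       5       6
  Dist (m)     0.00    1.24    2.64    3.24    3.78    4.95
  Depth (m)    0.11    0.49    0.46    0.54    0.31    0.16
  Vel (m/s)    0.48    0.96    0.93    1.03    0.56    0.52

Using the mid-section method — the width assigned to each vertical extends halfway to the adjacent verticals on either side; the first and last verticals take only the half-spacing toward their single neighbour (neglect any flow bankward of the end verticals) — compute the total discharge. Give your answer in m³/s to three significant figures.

w_1 = (1.24 − 0.00)/2 = 0.62 m; q_1 = 0.48 × 0.11 × 0.62 = 0.03274 m³/s
w_2 = (2.64 − 0.00)/2 = 1.32 m; q_2 = 0.96 × 0.49 × 1.32 = 0.6209 m³/s
w_3 = (3.24 − 1.24)/2 = 1 m; q_3 = 0.93 × 0.46 × 1 = 0.4278 m³/s
w_4 = (3.78 − 2.64)/2 = 0.57 m; q_4 = 1.03 × 0.54 × 0.57 = 0.3170 m³/s
w_5 = (4.95 − 3.24)/2 = 0.855 m; q_5 = 0.56 × 0.31 × 0.855 = 0.1484 m³/s
w_6 = (4.95 − 3.78)/2 = 0.585 m; q_6 = 0.52 × 0.16 × 0.585 = 0.04867 m³/s
Q = Σ qᵢ = 1.596 m³/s

1.60 m³/s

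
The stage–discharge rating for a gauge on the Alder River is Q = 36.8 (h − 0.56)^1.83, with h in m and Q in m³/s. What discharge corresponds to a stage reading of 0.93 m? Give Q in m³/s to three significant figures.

5.97 m³/s

Q = 36.8 × (0.93 − 0.56)^1.83 = 36.8 × 0.37^1.83 = 5.966 m³/s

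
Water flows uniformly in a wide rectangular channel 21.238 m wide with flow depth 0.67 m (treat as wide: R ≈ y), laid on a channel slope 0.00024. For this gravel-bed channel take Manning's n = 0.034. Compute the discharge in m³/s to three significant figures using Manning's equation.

4.96 m³/s

A = b·y = 21.238 × 0.67 = 14.23 m²
Wide channel: R ≈ y = 0.67 m
Q = (1/n)·A·R^(2/3)·S^(1/2) = (1/0.034) × 14.23 × 0.6700^(2/3) × 0.00024^(1/2) = 4.964 m³/s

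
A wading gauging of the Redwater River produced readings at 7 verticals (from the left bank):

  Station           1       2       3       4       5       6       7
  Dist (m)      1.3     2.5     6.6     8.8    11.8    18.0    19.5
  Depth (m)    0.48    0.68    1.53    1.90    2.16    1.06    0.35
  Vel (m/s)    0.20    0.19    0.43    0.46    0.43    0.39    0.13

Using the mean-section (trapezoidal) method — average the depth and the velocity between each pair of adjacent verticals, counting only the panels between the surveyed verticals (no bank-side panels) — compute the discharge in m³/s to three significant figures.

10.3 m³/s

Panel 1-2: Δb = 1.2 m, d̄ = (0.48+0.68)/2 = 0.58, v̄ = (0.20+0.19)/2 = 0.195 → q = 1.2×0.58×0.195 = 0.1357 m³/s
Panel 2-3: Δb = 4.1 m, d̄ = (0.68+1.53)/2 = 1.105, v̄ = (0.19+0.43)/2 = 0.31 → q = 4.1×1.105×0.31 = 1.404 m³/s
Panel 3-4: Δb = 2.2 m, d̄ = (1.53+1.90)/2 = 1.715, v̄ = (0.43+0.46)/2 = 0.445 → q = 2.2×1.715×0.445 = 1.679 m³/s
Panel 4-5: Δb = 3 m, d̄ = (1.90+2.16)/2 = 2.03, v̄ = (0.46+0.43)/2 = 0.445 → q = 3×2.03×0.445 = 2.710 m³/s
Panel 5-6: Δb = 6.2 m, d̄ = (2.16+1.06)/2 = 1.61, v̄ = (0.43+0.39)/2 = 0.41 → q = 6.2×1.61×0.41 = 4.093 m³/s
Panel 6-7: Δb = 1.5 m, d̄ = (1.06+0.35)/2 = 0.705, v̄ = (0.39+0.13)/2 = 0.26 → q = 1.5×0.705×0.26 = 0.2750 m³/s
Q = Σ q = 10.30 m³/s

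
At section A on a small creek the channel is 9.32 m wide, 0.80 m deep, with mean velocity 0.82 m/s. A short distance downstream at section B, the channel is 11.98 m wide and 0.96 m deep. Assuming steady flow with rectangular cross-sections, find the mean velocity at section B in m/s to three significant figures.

Q = A₁V₁ = (9.32×0.80) × 0.82 = 6.114 m³/s
A₂ = 11.98 × 0.96 = 11.50 m²
V₂ = Q/A₂ = 6.114/11.50 = 0.5316 m/s

0.532 m/s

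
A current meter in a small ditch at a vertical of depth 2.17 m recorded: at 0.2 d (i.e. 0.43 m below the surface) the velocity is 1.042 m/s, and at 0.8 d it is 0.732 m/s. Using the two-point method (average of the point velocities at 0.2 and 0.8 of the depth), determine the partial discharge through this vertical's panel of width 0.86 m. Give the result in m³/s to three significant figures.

v̄ = (1.042 + 0.732) / 2 = 0.8870 m/s
q = v̄ × d × w = 0.8870 × 2.17 × 0.86 = 1.655 m³/s

1.66 m³/s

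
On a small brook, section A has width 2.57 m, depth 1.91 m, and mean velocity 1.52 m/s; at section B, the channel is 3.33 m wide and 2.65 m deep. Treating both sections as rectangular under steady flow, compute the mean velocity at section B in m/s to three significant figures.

Q = A₁V₁ = (2.57×1.91) × 1.52 = 7.461 m³/s
A₂ = 3.33 × 2.65 = 8.825 m²
V₂ = Q/A₂ = 7.461/8.825 = 0.8455 m/s

0.846 m/s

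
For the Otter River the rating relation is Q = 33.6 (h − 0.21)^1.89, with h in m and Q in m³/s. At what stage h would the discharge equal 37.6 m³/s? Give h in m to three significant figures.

h − h₀ = (Q/C)^(1/b) = (37.6/33.6)^(1/1.89) = 1.061 m
h = 0.21 + 1.061 = 1.271 m

1.27 m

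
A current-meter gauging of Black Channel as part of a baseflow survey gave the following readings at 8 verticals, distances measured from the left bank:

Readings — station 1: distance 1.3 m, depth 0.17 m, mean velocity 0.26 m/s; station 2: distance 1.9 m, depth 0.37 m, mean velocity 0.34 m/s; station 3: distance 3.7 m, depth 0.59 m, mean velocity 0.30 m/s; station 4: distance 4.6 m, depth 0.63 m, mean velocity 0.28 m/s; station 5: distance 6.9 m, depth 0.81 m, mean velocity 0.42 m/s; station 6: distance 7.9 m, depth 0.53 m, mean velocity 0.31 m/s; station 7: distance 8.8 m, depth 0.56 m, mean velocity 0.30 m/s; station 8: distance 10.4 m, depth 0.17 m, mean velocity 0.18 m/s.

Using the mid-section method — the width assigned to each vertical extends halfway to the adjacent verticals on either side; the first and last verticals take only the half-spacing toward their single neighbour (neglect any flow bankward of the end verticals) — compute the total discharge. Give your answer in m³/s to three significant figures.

w_1 = (1.9 − 1.3)/2 = 0.3 m; q_1 = 0.26 × 0.17 × 0.3 = 0.01326 m³/s
w_2 = (3.7 − 1.3)/2 = 1.2 m; q_2 = 0.34 × 0.37 × 1.2 = 0.1510 m³/s
w_3 = (4.6 − 1.9)/2 = 1.35 m; q_3 = 0.30 × 0.59 × 1.35 = 0.2390 m³/s
w_4 = (6.9 − 3.7)/2 = 1.6 m; q_4 = 0.28 × 0.63 × 1.6 = 0.2822 m³/s
w_5 = (7.9 − 4.6)/2 = 1.65 m; q_5 = 0.42 × 0.81 × 1.65 = 0.5613 m³/s
w_6 = (8.8 − 6.9)/2 = 0.95 m; q_6 = 0.31 × 0.53 × 0.95 = 0.1561 m³/s
w_7 = (10.4 − 7.9)/2 = 1.25 m; q_7 = 0.30 × 0.56 × 1.25 = 0.2100 m³/s
w_8 = (10.4 − 8.8)/2 = 0.8 m; q_8 = 0.18 × 0.17 × 0.8 = 0.02448 m³/s
Q = Σ qᵢ = 1.637 m³/s

1.64 m³/s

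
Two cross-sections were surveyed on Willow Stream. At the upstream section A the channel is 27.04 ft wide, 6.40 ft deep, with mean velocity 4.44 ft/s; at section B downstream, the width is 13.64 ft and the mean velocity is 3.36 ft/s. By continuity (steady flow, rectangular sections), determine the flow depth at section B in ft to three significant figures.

Q = A₁V₁ = (27.04×6.40) × 4.44 = 768.4 ft³/s
d₂ = Q/(b₂ V₂) = 768.4/(13.64×3.36) = 16.77 ft

16.8 ft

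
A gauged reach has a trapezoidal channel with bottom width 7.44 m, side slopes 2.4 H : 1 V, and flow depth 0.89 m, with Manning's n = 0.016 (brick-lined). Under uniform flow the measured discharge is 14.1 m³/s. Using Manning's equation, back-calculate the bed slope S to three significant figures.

0.00111

A = (b + z·y)·y = (7.44 + 2.4×0.89)×0.89 = 8.523 m²
P = b + 2y√(1+z²) = 7.44 + 2×0.89×√(1+2.4²) = 12.07 m
R = A/P = 8.523/12.07 = 0.7062 m
S = (Q·n / (1·A·R^(2/3)))² = (14.1×0.016 / (1×8.523×0.7930))² = 0.001114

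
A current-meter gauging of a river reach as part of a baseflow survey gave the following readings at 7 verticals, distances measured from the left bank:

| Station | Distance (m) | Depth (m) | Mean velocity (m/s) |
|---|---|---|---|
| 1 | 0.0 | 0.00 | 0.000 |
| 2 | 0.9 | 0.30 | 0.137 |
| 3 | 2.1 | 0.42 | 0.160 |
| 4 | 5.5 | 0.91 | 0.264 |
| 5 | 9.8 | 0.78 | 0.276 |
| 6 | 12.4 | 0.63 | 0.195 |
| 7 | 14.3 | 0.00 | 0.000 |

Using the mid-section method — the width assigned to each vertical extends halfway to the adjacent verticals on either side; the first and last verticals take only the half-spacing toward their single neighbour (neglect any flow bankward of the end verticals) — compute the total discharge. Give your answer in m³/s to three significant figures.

2.14 m³/s

w_2 = (2.1 − 0.0)/2 = 1.05 m; q_2 = 0.137 × 0.30 × 1.05 = 0.04316 m³/s
w_3 = (5.5 − 0.9)/2 = 2.3 m; q_3 = 0.160 × 0.42 × 2.3 = 0.1546 m³/s
w_4 = (9.8 − 2.1)/2 = 3.85 m; q_4 = 0.264 × 0.91 × 3.85 = 0.9249 m³/s
w_5 = (12.4 − 5.5)/2 = 3.45 m; q_5 = 0.276 × 0.78 × 3.45 = 0.7427 m³/s
w_6 = (14.3 − 9.8)/2 = 2.25 m; q_6 = 0.195 × 0.63 × 2.25 = 0.2764 m³/s
Stations 1, 7 contribute zero (depth or velocity is 0).
Q = Σ qᵢ = 2.142 m³/s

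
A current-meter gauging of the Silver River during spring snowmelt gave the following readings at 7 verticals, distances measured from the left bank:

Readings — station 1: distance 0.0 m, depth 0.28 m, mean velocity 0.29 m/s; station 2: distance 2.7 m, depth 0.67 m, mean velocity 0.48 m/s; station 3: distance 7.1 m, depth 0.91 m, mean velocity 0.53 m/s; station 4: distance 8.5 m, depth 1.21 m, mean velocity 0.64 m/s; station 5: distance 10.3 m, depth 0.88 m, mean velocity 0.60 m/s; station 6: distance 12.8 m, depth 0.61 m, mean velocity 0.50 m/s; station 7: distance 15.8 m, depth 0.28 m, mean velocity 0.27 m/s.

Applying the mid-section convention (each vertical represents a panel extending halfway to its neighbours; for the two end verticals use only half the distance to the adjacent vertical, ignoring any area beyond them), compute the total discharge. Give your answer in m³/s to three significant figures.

w_1 = (2.7 − 0.0)/2 = 1.35 m; q_1 = 0.29 × 0.28 × 1.35 = 0.1096 m³/s
w_2 = (7.1 − 0.0)/2 = 3.55 m; q_2 = 0.48 × 0.67 × 3.55 = 1.142 m³/s
w_3 = (8.5 − 2.7)/2 = 2.9 m; q_3 = 0.53 × 0.91 × 2.9 = 1.399 m³/s
w_4 = (10.3 − 7.1)/2 = 1.6 m; q_4 = 0.64 × 1.21 × 1.6 = 1.239 m³/s
w_5 = (12.8 − 8.5)/2 = 2.15 m; q_5 = 0.60 × 0.88 × 2.15 = 1.135 m³/s
w_6 = (15.8 − 10.3)/2 = 2.75 m; q_6 = 0.50 × 0.61 × 2.75 = 0.8388 m³/s
w_7 = (15.8 − 12.8)/2 = 1.5 m; q_7 = 0.27 × 0.28 × 1.5 = 0.1134 m³/s
Q = Σ qᵢ = 5.976 m³/s

5.98 m³/s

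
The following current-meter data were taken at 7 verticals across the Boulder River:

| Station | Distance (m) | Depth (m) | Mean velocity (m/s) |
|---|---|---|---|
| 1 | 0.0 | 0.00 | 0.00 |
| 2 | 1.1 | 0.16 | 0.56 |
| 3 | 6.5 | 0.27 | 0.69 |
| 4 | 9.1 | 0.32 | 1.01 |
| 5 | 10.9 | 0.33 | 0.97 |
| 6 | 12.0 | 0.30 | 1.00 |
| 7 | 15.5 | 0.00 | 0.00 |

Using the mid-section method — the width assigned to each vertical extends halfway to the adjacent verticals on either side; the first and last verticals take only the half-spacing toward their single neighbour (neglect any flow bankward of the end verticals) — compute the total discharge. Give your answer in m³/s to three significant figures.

w_2 = (6.5 − 0.0)/2 = 3.25 m; q_2 = 0.56 × 0.16 × 3.25 = 0.2912 m³/s
w_3 = (9.1 − 1.1)/2 = 4 m; q_3 = 0.69 × 0.27 × 4 = 0.7452 m³/s
w_4 = (10.9 − 6.5)/2 = 2.2 m; q_4 = 1.01 × 0.32 × 2.2 = 0.7110 m³/s
w_5 = (12.0 − 9.1)/2 = 1.45 m; q_5 = 0.97 × 0.33 × 1.45 = 0.4641 m³/s
w_6 = (15.5 − 10.9)/2 = 2.3 m; q_6 = 1.00 × 0.30 × 2.3 = 0.6900 m³/s
Stations 1, 7 contribute zero (depth or velocity is 0).
Q = Σ qᵢ = 2.902 m³/s

2.90 m³/s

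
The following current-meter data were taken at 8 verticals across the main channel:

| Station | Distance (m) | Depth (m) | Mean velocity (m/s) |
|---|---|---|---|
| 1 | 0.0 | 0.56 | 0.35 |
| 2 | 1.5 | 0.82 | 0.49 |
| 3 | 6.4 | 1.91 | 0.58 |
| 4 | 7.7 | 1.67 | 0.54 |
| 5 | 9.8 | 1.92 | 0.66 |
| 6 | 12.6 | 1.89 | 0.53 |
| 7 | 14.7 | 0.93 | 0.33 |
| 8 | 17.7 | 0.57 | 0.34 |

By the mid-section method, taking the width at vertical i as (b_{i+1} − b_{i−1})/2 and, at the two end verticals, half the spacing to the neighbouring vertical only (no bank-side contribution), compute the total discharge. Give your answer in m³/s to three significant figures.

13.0 m³/s

w_1 = (1.5 − 0.0)/2 = 0.75 m; q_1 = 0.35 × 0.56 × 0.75 = 0.1470 m³/s
w_2 = (6.4 − 0.0)/2 = 3.2 m; q_2 = 0.49 × 0.82 × 3.2 = 1.286 m³/s
w_3 = (7.7 − 1.5)/2 = 3.1 m; q_3 = 0.58 × 1.91 × 3.1 = 3.434 m³/s
w_4 = (9.8 − 6.4)/2 = 1.7 m; q_4 = 0.54 × 1.67 × 1.7 = 1.533 m³/s
w_5 = (12.6 − 7.7)/2 = 2.45 m; q_5 = 0.66 × 1.92 × 2.45 = 3.105 m³/s
w_6 = (14.7 − 9.8)/2 = 2.45 m; q_6 = 0.53 × 1.89 × 2.45 = 2.454 m³/s
w_7 = (17.7 − 12.6)/2 = 2.55 m; q_7 = 0.33 × 0.93 × 2.55 = 0.7826 m³/s
w_8 = (17.7 − 14.7)/2 = 1.5 m; q_8 = 0.34 × 0.57 × 1.5 = 0.2907 m³/s
Q = Σ qᵢ = 13.03 m³/s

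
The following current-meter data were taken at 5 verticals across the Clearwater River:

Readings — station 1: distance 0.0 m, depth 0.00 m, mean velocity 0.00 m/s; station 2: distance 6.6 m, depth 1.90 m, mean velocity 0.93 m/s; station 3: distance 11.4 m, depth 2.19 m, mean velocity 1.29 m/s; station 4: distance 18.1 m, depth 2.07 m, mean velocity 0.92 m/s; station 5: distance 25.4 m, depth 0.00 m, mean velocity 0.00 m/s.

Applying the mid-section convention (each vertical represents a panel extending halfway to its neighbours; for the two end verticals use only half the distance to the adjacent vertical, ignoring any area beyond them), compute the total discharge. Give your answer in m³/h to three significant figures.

143000 m³/h

w_2 = (11.4 − 0.0)/2 = 5.7 m; q_2 = 0.93 × 1.90 × 5.7 = 10.07 m³/s
w_3 = (18.1 − 6.6)/2 = 5.75 m; q_3 = 1.29 × 2.19 × 5.75 = 16.24 m³/s
w_4 = (25.4 − 11.4)/2 = 7 m; q_4 = 0.92 × 2.07 × 7 = 13.33 m³/s
Stations 1, 5 contribute zero (depth or velocity is 0).
Q = Σ qᵢ = 39.65 m³/s
= 39.65 × 3600 = 142700 m³/h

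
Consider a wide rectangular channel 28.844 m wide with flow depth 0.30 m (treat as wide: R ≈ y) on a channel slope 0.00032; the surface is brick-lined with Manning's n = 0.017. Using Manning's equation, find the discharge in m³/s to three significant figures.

A = b·y = 28.844 × 0.30 = 8.653 m²
Wide channel: R ≈ y = 0.30 m
Q = (1/n)·A·R^(2/3)·S^(1/2) = (1/0.017) × 8.653 × 0.3000^(2/3) × 0.00032^(1/2) = 4.081 m³/s

4.08 m³/s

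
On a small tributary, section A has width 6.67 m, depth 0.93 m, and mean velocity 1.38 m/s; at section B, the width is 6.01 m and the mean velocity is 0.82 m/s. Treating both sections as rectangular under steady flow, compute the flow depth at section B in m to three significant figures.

Q = A₁V₁ = (6.67×0.93) × 1.38 = 8.560 m³/s
d₂ = Q/(b₂ V₂) = 8.560/(6.01×0.82) = 1.737 m

1.74 m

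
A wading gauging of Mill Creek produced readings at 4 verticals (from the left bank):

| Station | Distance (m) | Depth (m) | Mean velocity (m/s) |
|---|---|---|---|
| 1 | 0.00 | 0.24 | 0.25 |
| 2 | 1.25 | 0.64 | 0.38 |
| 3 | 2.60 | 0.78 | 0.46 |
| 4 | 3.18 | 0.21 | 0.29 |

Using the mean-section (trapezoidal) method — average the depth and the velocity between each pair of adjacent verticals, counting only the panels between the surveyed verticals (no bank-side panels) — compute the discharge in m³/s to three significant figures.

0.683 m³/s

Panel 1-2: Δb = 1.25 m, d̄ = (0.24+0.64)/2 = 0.44, v̄ = (0.25+0.38)/2 = 0.315 → q = 1.25×0.44×0.315 = 0.1733 m³/s
Panel 2-3: Δb = 1.35 m, d̄ = (0.64+0.78)/2 = 0.71, v̄ = (0.38+0.46)/2 = 0.42 → q = 1.35×0.71×0.42 = 0.4026 m³/s
Panel 3-4: Δb = 0.58 m, d̄ = (0.78+0.21)/2 = 0.495, v̄ = (0.46+0.29)/2 = 0.375 → q = 0.58×0.495×0.375 = 0.1077 m³/s
Q = Σ q = 0.6835 m³/s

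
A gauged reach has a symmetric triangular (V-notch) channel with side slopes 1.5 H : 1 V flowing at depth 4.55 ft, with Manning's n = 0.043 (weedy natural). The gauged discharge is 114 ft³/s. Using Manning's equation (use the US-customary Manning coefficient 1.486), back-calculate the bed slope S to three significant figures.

0.00482

A = z·y² = 1.5×4.55² = 31.05 ft²
P = 2y√(1+z²) = 2×4.55×√(1+1.5²) = 16.41 ft
R = A/P = 31.05/16.41 = 1.893 ft
S = (Q·n / (1.486·A·R^(2/3)))² = (114×0.043 / (1.486×31.05×1.530))² = 0.004819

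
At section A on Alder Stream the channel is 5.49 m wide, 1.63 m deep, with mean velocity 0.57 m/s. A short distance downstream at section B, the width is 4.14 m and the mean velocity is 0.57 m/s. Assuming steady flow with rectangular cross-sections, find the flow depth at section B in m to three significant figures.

2.16 m

Q = A₁V₁ = (5.49×1.63) × 0.57 = 5.101 m³/s
d₂ = Q/(b₂ V₂) = 5.101/(4.14×0.57) = 2.162 m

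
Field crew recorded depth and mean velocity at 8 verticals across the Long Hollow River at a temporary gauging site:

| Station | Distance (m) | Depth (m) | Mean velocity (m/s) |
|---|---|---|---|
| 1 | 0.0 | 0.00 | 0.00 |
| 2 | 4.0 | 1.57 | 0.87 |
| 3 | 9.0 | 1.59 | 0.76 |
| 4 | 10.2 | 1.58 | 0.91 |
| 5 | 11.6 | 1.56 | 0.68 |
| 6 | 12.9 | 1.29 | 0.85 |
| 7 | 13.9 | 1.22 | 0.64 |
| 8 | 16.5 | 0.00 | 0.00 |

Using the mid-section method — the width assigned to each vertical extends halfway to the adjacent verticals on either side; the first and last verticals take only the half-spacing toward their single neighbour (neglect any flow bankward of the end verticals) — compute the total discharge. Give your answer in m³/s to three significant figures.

15.9 m³/s

w_2 = (9.0 − 0.0)/2 = 4.5 m; q_2 = 0.87 × 1.57 × 4.5 = 6.147 m³/s
w_3 = (10.2 − 4.0)/2 = 3.1 m; q_3 = 0.76 × 1.59 × 3.1 = 3.746 m³/s
w_4 = (11.6 − 9.0)/2 = 1.3 m; q_4 = 0.91 × 1.58 × 1.3 = 1.869 m³/s
w_5 = (12.9 − 10.2)/2 = 1.35 m; q_5 = 0.68 × 1.56 × 1.35 = 1.432 m³/s
w_6 = (13.9 − 11.6)/2 = 1.15 m; q_6 = 0.85 × 1.29 × 1.15 = 1.261 m³/s
w_7 = (16.5 − 12.9)/2 = 1.8 m; q_7 = 0.64 × 1.22 × 1.8 = 1.405 m³/s
Stations 1, 8 contribute zero (depth or velocity is 0).
Q = Σ qᵢ = 15.86 m³/s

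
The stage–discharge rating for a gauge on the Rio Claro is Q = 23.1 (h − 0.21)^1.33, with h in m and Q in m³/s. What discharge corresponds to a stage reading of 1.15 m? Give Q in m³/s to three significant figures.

21.3 m³/s

Q = 23.1 × (1.15 − 0.21)^1.33 = 23.1 × 0.94^1.33 = 21.28 m³/s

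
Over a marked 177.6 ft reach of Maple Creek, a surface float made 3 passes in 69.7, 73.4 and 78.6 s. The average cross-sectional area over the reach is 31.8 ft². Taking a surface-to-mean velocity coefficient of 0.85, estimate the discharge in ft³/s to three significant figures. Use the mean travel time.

65.0 ft³/s

t̄ = (69.7 + 73.4 + 78.6) / 3 = 73.9 s
v_surface = L / t̄ = 177.6 / 73.9 = 2.403 ft/s
v_mean = 0.85 × 2.403 = 2.043 ft/s
Q = A × v_mean = 31.8 × 2.043 = 64.96 ft³/s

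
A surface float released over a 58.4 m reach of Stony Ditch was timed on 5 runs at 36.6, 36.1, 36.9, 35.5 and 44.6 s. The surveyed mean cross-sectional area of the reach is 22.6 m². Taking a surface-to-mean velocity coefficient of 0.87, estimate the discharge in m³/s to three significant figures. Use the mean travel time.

t̄ = (36.6 + 36.1 + 36.9 + 35.5 + 44.6) / 5 = 37.94 s
v_surface = L / t̄ = 58.4 / 37.94 = 1.539 m/s
v_mean = 0.87 × 1.539 = 1.339 m/s
Q = A × v_mean = 22.6 × 1.339 = 30.27 m³/s

30.3 m³/s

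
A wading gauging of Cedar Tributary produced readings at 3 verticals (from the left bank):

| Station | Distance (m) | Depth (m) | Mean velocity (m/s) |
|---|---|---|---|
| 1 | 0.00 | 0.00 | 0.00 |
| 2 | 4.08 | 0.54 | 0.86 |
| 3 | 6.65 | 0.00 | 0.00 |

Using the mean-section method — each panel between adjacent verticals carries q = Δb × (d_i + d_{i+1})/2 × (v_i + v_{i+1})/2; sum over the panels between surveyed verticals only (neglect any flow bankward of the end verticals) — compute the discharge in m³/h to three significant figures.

Panel 1-2: Δb = 4.08 m, d̄ = (0.00+0.54)/2 = 0.27, v̄ = (0.00+0.86)/2 = 0.43 → q = 4.08×0.27×0.43 = 0.4737 m³/s
Panel 2-3: Δb = 2.57 m, d̄ = (0.54+0.00)/2 = 0.27, v̄ = (0.86+0.00)/2 = 0.43 → q = 2.57×0.27×0.43 = 0.2984 m³/s
Q = Σ q = 0.7721 m³/s
= 0.7721 × 3600 = 2779 m³/h

2780 m³/h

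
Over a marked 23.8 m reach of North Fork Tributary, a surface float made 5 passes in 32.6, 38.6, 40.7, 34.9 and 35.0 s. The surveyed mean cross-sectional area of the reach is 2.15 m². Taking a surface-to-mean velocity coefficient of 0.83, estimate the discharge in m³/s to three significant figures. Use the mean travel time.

1.17 m³/s

t̄ = (32.6 + 38.6 + 40.7 + 34.9 + 35.0) / 5 = 36.36 s
v_surface = L / t̄ = 23.8 / 36.36 = 0.6546 m/s
v_mean = 0.83 × 0.6546 = 0.5433 m/s
Q = A × v_mean = 2.15 × 0.5433 = 1.168 m³/s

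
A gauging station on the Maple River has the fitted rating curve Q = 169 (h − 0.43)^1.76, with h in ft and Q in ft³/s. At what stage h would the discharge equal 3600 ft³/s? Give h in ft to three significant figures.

h − h₀ = (Q/C)^(1/b) = (3600/169)^(1/1.76) = 5.686 ft
h = 0.43 + 5.686 = 6.116 ft

6.12 ft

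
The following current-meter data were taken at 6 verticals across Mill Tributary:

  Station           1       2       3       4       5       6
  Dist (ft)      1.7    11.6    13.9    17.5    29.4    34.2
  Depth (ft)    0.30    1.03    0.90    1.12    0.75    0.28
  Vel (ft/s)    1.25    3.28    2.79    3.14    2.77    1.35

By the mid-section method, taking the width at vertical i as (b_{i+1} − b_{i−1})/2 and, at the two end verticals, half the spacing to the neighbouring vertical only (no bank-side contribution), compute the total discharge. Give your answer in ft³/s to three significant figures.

w_1 = (11.6 − 1.7)/2 = 4.95 ft; q_1 = 1.25 × 0.30 × 4.95 = 1.856 ft³/s
w_2 = (13.9 − 1.7)/2 = 6.1 ft; q_2 = 3.28 × 1.03 × 6.1 = 20.61 ft³/s
w_3 = (17.5 − 11.6)/2 = 2.95 ft; q_3 = 2.79 × 0.90 × 2.95 = 7.407 ft³/s
w_4 = (29.4 − 13.9)/2 = 7.75 ft; q_4 = 3.14 × 1.12 × 7.75 = 27.26 ft³/s
w_5 = (34.2 − 17.5)/2 = 8.35 ft; q_5 = 2.77 × 0.75 × 8.35 = 17.35 ft³/s
w_6 = (34.2 − 29.4)/2 = 2.4 ft; q_6 = 1.35 × 0.28 × 2.4 = 0.9072 ft³/s
Q = Σ qᵢ = 75.38 ft³/s

75.4 ft³/s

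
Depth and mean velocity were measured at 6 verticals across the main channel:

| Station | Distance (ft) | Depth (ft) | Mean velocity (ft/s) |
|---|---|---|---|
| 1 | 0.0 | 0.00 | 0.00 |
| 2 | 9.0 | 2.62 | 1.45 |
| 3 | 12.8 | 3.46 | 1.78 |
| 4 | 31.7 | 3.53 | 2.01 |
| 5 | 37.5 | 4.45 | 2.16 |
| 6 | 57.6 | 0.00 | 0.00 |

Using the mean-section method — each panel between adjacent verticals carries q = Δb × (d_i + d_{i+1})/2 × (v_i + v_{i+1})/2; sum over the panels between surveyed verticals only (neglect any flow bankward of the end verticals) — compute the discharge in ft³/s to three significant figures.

249 ft³/s

Panel 1-2: Δb = 9 ft, d̄ = (0.00+2.62)/2 = 1.31, v̄ = (0.00+1.45)/2 = 0.725 → q = 9×1.31×0.725 = 8.548 ft³/s
Panel 2-3: Δb = 3.8 ft, d̄ = (2.62+3.46)/2 = 3.04, v̄ = (1.45+1.78)/2 = 1.615 → q = 3.8×3.04×1.615 = 18.66 ft³/s
Panel 3-4: Δb = 18.9 ft, d̄ = (3.46+3.53)/2 = 3.495, v̄ = (1.78+2.01)/2 = 1.895 → q = 18.9×3.495×1.895 = 125.2 ft³/s
Panel 4-5: Δb = 5.8 ft, d̄ = (3.53+4.45)/2 = 3.99, v̄ = (2.01+2.16)/2 = 2.085 → q = 5.8×3.99×2.085 = 48.25 ft³/s
Panel 5-6: Δb = 20.1 ft, d̄ = (4.45+0.00)/2 = 2.225, v̄ = (2.16+0.00)/2 = 1.08 → q = 20.1×2.225×1.08 = 48.30 ft³/s
Q = Σ q = 248.9 ft³/s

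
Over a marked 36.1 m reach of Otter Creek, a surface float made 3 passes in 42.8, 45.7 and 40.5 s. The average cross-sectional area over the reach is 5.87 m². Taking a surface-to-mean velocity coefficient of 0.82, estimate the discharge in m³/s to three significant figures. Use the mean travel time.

t̄ = (42.8 + 45.7 + 40.5) / 3 = 43 s
v_surface = L / t̄ = 36.1 / 43 = 0.8395 m/s
v_mean = 0.82 × 0.8395 = 0.6884 m/s
Q = A × v_mean = 5.87 × 0.6884 = 4.041 m³/s

4.04 m³/s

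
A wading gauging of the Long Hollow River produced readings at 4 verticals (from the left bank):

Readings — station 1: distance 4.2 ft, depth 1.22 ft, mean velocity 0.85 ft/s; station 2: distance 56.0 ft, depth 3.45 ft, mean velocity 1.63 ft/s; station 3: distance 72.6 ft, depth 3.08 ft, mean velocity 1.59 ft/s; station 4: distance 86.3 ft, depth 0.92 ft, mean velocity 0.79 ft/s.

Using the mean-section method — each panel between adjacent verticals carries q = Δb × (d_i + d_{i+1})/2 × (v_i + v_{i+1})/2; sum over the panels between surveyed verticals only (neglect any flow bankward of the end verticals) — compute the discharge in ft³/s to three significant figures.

270 ft³/s

Panel 1-2: Δb = 51.8 ft, d̄ = (1.22+3.45)/2 = 2.335, v̄ = (0.85+1.63)/2 = 1.24 → q = 51.8×2.335×1.24 = 150.0 ft³/s
Panel 2-3: Δb = 16.6 ft, d̄ = (3.45+3.08)/2 = 3.265, v̄ = (1.63+1.59)/2 = 1.61 → q = 16.6×3.265×1.61 = 87.26 ft³/s
Panel 3-4: Δb = 13.7 ft, d̄ = (3.08+0.92)/2 = 2, v̄ = (1.59+0.79)/2 = 1.19 → q = 13.7×2×1.19 = 32.61 ft³/s
Q = Σ q = 269.8 ft³/s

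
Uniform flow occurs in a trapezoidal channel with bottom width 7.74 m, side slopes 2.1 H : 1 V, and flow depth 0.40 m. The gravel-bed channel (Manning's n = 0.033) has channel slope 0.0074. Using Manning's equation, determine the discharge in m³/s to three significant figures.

4.51 m³/s

A = (b + z·y)·y = (7.74 + 2.1×0.40)×0.40 = 3.432 m²
P = b + 2y√(1+z²) = 7.74 + 2×0.40×√(1+2.1²) = 9.601 m
R = A/P = 3.432/9.601 = 0.3575 m
Q = (1/n)·A·R^(2/3)·S^(1/2) = (1/0.033) × 3.432 × 0.3575^(2/3) × 0.0074^(1/2) = 4.506 m³/s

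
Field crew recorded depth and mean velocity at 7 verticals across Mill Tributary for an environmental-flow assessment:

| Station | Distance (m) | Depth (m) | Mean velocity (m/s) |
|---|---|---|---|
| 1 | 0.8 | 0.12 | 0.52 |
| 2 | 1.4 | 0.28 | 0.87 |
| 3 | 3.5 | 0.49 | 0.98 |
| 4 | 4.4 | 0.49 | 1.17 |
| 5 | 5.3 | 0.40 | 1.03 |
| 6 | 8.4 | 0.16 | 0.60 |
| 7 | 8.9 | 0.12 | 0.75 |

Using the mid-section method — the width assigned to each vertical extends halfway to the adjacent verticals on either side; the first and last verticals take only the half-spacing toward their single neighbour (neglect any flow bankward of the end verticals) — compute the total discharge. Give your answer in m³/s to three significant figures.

2.60 m³/s

w_1 = (1.4 − 0.8)/2 = 0.3 m; q_1 = 0.52 × 0.12 × 0.3 = 0.01872 m³/s
w_2 = (3.5 − 0.8)/2 = 1.35 m; q_2 = 0.87 × 0.28 × 1.35 = 0.3289 m³/s
w_3 = (4.4 − 1.4)/2 = 1.5 m; q_3 = 0.98 × 0.49 × 1.5 = 0.7203 m³/s
w_4 = (5.3 − 3.5)/2 = 0.9 m; q_4 = 1.17 × 0.49 × 0.9 = 0.5160 m³/s
w_5 = (8.4 − 4.4)/2 = 2 m; q_5 = 1.03 × 0.40 × 2 = 0.8240 m³/s
w_6 = (8.9 − 5.3)/2 = 1.8 m; q_6 = 0.60 × 0.16 × 1.8 = 0.1728 m³/s
w_7 = (8.9 − 8.4)/2 = 0.25 m; q_7 = 0.75 × 0.12 × 0.25 = 0.02250 m³/s
Q = Σ qᵢ = 2.603 m³/s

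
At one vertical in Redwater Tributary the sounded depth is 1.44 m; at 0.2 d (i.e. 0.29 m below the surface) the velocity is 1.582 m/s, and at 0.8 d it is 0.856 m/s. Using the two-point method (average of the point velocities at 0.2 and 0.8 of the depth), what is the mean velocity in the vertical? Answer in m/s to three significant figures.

1.22 m/s

v̄ = (1.582 + 0.856) / 2 = 1.219 m/s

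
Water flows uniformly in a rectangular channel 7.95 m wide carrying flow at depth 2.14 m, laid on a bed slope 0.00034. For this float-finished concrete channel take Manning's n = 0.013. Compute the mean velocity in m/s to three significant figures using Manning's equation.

A = b·y = 7.95 × 2.14 = 17.01 m²
P = b + 2y = 7.95 + 2×2.14 = 12.23 m
R = A/P = 17.01/12.23 = 1.391 m
Q = (1/n)·A·R^(2/3)·S^(1/2) = (1/0.013) × 17.01 × 1.391^(2/3) × 0.00034^(1/2) = 30.07 m³/s
V = Q/A = 30.07/17.01 = 1.768 m/s

1.77 m/s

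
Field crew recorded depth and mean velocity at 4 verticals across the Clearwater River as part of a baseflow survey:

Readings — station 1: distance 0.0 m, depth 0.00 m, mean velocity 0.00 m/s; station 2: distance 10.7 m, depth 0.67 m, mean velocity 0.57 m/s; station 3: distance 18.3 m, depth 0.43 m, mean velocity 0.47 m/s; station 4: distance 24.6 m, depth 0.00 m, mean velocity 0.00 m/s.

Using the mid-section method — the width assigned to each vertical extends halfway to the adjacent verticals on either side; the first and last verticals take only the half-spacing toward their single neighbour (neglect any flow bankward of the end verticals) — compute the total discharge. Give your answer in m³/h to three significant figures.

w_2 = (18.3 − 0.0)/2 = 9.15 m; q_2 = 0.57 × 0.67 × 9.15 = 3.494 m³/s
w_3 = (24.6 − 10.7)/2 = 6.95 m; q_3 = 0.47 × 0.43 × 6.95 = 1.405 m³/s
Stations 1, 4 contribute zero (depth or velocity is 0).
Q = Σ qᵢ = 4.899 m³/s
= 4.899 × 3600 = 17640 m³/h

17600 m³/h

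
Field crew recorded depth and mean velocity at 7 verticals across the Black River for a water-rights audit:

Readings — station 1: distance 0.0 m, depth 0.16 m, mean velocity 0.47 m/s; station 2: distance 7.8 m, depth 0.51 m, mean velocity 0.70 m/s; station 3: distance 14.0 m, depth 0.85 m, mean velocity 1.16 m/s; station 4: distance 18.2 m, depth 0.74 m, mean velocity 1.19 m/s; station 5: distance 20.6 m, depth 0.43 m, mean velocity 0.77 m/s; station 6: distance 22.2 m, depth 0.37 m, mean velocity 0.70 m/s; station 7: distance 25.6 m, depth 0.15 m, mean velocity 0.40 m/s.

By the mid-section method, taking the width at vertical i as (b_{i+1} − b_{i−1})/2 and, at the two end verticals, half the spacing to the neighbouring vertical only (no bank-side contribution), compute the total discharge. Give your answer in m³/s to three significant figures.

w_1 = (7.8 − 0.0)/2 = 3.9 m; q_1 = 0.47 × 0.16 × 3.9 = 0.2933 m³/s
w_2 = (14.0 − 0.0)/2 = 7 m; q_2 = 0.70 × 0.51 × 7 = 2.499 m³/s
w_3 = (18.2 − 7.8)/2 = 5.2 m; q_3 = 1.16 × 0.85 × 5.2 = 5.127 m³/s
w_4 = (20.6 − 14.0)/2 = 3.3 m; q_4 = 1.19 × 0.74 × 3.3 = 2.906 m³/s
w_5 = (22.2 − 18.2)/2 = 2 m; q_5 = 0.77 × 0.43 × 2 = 0.6622 m³/s
w_6 = (25.6 − 20.6)/2 = 2.5 m; q_6 = 0.70 × 0.37 × 2.5 = 0.6475 m³/s
w_7 = (25.6 − 22.2)/2 = 1.7 m; q_7 = 0.40 × 0.15 × 1.7 = 0.1020 m³/s
Q = Σ qᵢ = 12.24 m³/s

12.2 m³/s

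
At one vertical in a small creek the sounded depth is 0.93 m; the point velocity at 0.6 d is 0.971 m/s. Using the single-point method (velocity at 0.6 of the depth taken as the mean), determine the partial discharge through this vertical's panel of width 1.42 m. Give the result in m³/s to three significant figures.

1.28 m³/s

v̄ = v₀.₆ = 0.971 m/s
q = v̄ × d × w = 0.9710 × 0.93 × 1.42 = 1.282 m³/s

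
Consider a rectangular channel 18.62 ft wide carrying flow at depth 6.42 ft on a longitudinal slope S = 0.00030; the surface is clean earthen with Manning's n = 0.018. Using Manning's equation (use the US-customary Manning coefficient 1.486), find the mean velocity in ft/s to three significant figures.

A = b·y = 18.62 × 6.42 = 119.5 ft²
P = b + 2y = 18.62 + 2×6.42 = 31.46 ft
R = A/P = 119.5/31.46 = 3.800 ft
Q = (1.486/n)·A·R^(2/3)·S^(1/2) = (1.486/0.018) × 119.5 × 3.800^(2/3) × 0.00030^(1/2) = 416.2 ft³/s
V = Q/A = 416.2/119.5 = 3.482 ft/s

3.48 ft/s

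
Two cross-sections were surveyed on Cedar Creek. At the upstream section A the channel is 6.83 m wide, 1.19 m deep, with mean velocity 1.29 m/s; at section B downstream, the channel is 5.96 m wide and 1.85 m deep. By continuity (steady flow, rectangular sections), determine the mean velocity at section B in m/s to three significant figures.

0.951 m/s

Q = A₁V₁ = (6.83×1.19) × 1.29 = 10.48 m³/s
A₂ = 5.96 × 1.85 = 11.03 m²
V₂ = Q/A₂ = 10.48/11.03 = 0.9509 m/s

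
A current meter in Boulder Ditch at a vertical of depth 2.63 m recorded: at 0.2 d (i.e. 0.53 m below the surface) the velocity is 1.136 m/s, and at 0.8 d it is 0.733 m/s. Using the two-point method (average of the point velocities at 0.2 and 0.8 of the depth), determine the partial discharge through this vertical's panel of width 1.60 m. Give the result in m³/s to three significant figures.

3.93 m³/s

v̄ = (1.136 + 0.733) / 2 = 0.9345 m/s
q = v̄ × d × w = 0.9345 × 2.63 × 1.60 = 3.932 m³/s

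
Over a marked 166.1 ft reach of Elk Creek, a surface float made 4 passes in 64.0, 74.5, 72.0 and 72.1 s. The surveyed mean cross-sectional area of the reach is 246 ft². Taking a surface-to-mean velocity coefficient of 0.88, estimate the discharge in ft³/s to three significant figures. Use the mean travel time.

t̄ = (64.0 + 74.5 + 72.0 + 72.1) / 4 = 70.65 s
v_surface = L / t̄ = 166.1 / 70.65 = 2.351 ft/s
v_mean = 0.88 × 2.351 = 2.069 ft/s
Q = A × v_mean = 246 × 2.069 = 509.0 ft³/s

509 ft³/s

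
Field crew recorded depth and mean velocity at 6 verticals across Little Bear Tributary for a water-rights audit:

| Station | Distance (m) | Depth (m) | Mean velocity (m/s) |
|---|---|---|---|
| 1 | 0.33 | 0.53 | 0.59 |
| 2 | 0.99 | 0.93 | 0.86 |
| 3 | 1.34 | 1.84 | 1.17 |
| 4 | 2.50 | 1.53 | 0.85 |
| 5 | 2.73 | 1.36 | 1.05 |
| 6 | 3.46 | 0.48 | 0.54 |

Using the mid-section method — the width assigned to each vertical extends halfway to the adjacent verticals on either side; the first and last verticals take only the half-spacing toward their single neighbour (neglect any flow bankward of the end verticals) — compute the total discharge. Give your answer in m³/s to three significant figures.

w_1 = (0.99 − 0.33)/2 = 0.33 m; q_1 = 0.59 × 0.53 × 0.33 = 0.1032 m³/s
w_2 = (1.34 − 0.33)/2 = 0.505 m; q_2 = 0.86 × 0.93 × 0.505 = 0.4039 m³/s
w_3 = (2.50 − 0.99)/2 = 0.755 m; q_3 = 1.17 × 1.84 × 0.755 = 1.625 m³/s
w_4 = (2.73 − 1.34)/2 = 0.695 m; q_4 = 0.85 × 1.53 × 0.695 = 0.9038 m³/s
w_5 = (3.46 − 2.50)/2 = 0.48 m; q_5 = 1.05 × 1.36 × 0.48 = 0.6854 m³/s
w_6 = (3.46 − 2.73)/2 = 0.365 m; q_6 = 0.54 × 0.48 × 0.365 = 0.09461 m³/s
Q = Σ qᵢ = 3.816 m³/s

3.82 m³/s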